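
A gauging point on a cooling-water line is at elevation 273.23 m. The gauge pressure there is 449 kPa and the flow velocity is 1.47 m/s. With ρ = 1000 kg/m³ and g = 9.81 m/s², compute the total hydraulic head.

Pressure head ψ = P/(ρg) = 449×1000 / (1000 × 9.81) = 45.77 m.
Velocity head = v²/(2g) = 1.47² / (2 × 9.81) = 0.110 m.
h = z + ψ + v²/(2g) = 273.23 + 45.77 + 0.110 = 319.11 m.

h ≈ 319.11 m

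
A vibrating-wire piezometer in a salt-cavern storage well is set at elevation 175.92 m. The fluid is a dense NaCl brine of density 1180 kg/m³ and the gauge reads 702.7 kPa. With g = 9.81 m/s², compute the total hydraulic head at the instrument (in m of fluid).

ψ = P/(ρg) = 702.7×1000 / (1180 × 9.81) = 60.70 m.
h = z + ψ = 175.92 + 60.70 = 236.62 m.

h ≈ 236.62 m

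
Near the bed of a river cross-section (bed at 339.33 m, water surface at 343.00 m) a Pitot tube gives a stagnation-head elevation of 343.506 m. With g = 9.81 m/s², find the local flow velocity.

Near the bed, under hydrostatic conditions, the piezometric head (z + ψ) equals the free-surface elevation, 343.00 m.
Velocity head = total − piezometric = 343.506 − 343.00 = 0.506 m.
v = √(2g·h_v) = √(2 × 9.81 × 0.506) = 3.15 m/s.

v ≈ 3.15 m/s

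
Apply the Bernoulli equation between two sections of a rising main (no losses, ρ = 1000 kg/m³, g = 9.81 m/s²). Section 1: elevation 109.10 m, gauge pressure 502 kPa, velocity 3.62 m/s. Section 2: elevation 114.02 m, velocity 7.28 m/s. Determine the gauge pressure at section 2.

P₂ ≈ 434 kPa

Pressure head at 1: ψ₁ = P₁/(ρg) = 502×1000 / (1000 × 9.81) = 51.17 m.
Velocity heads: v₁²/2g = 3.62²/19.62 = 0.668 m; v₂²/2g = 7.28²/19.62 = 2.701 m.
Total head H = z₁ + ψ₁ + v₁²/2g = 109.10 + 51.17 + 0.668 = 160.94 m.
ψ₂ = H − z₂ − v₂²/2g = 160.94 − 114.02 − 2.701 = 44.22 m.
P₂ = ρgψ₂ = 1000 × 9.81 × 44.22 ≈ 434 kPa.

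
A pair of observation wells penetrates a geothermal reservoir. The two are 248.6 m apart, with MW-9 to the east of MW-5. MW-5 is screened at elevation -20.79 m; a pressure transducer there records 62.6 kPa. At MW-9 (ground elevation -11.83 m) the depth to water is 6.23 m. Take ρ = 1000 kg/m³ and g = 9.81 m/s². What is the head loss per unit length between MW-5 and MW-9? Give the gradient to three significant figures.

i ≈ 0.0147 m/m

Pressure head at MW-5: ψ = P/(ρg) = 62.6×1000 / (1000 × 9.81) = 6.38 m.
Total head at MW-5: h = z + ψ = -20.79 + 6.38 = -14.41 m.
Total head at MW-9: h = -11.83 − 6.23 = -18.06 m.
Head difference: h(MW-5) − h(MW-9) = -14.41 − (-18.06) = 3.65 m.
Hydraulic gradient: i = |Δh| / L = 3.65 / 248.6 = 0.0147.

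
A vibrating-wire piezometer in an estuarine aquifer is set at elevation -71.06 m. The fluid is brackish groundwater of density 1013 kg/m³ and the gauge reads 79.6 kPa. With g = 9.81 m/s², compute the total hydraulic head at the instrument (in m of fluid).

h ≈ -63.05 m

ψ = P/(ρg) = 79.6×1000 / (1013 × 9.81) = 8.01 m.
h = z + ψ = -71.06 + 8.01 = -63.05 m.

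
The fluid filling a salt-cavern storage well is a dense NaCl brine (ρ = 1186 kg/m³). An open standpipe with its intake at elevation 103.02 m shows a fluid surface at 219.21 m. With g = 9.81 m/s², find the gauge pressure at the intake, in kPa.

Pressure head ψ = h − z = 219.21 − 103.02 = 116.19 m.
P = ρgψ = 1186 × 9.81 × 116.19 = 1351831 Pa ≈ 1350 kPa.

P ≈ 1350 kPa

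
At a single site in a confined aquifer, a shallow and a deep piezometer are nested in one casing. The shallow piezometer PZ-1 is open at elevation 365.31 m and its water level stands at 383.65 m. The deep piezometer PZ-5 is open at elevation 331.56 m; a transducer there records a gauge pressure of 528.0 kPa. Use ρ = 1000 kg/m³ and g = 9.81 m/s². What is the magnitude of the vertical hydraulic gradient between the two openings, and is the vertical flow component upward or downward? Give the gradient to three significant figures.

|i_v| ≈ 0.0513; vertical flow is upward

Total head at PZ-1: h = 383.65 m (water level in the standpipe).
Pressure head at PZ-5: ψ = P/(ρg) = 528.0×1000 / (1000 × 9.81) = 53.82 m.
Total head at PZ-5: h = z + ψ = 331.56 + 53.82 = 385.38 m.
Δh = h(PZ-1) − h(PZ-5) = 383.65 − 385.38 = -1.73 m.
Vertical separation Δz = 365.31 − 331.56 = 33.75 m.
|i_v| = |Δh| / Δz = 1.73 / 33.75 = 0.0513.
Head is higher in the deep piezometer, so vertical flow is upward (discharge condition).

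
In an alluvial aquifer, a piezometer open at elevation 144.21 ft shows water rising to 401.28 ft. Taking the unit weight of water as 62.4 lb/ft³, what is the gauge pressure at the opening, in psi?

Pressure head ψ = h − z = 401.28 − 144.21 = 257.07 ft.
P = γ·ψ / 144 = 62.4 × 257.07 / 144 = 111 psi.

P ≈ 111 psi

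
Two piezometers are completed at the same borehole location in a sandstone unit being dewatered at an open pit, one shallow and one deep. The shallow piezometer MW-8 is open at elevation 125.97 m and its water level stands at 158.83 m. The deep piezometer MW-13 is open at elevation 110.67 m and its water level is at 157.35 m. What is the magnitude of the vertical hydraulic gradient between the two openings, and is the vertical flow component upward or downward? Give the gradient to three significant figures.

Total head at MW-8: h = 158.83 m (water level in the standpipe).
Total head at MW-13: h = 157.35 m.
Δh = h(MW-8) − h(MW-13) = 158.83 − 157.35 = 1.48 m.
Vertical separation Δz = 125.97 − 110.67 = 15.30 m.
|i_v| = |Δh| / Δz = 1.48 / 15.30 = 0.0967.
Head is higher in the shallow piezometer, so vertical flow is downward (recharge condition).

|i_v| ≈ 0.0967; vertical flow is downward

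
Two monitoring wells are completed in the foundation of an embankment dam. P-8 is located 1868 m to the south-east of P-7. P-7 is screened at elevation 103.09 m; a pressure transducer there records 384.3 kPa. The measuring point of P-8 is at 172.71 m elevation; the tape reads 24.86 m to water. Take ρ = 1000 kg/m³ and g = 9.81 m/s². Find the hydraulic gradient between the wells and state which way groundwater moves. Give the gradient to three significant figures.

Pressure head at P-7: ψ = P/(ρg) = 384.3×1000 / (1000 × 9.81) = 39.17 m.
Total head at P-7: h = z + ψ = 103.09 + 39.17 = 142.26 m.
Total head at P-8: h = 172.71 − 24.86 = 147.85 m.
Head difference: h(P-7) − h(P-8) = 142.26 − 147.85 = -5.59 m.
Hydraulic gradient: i = |Δh| / L = 5.59 / 1868 = 0.00299.
Flow is from higher to lower head: from P-8 toward P-7, i.e. toward the north-west.

i ≈ 0.00299; groundwater flows toward the north-west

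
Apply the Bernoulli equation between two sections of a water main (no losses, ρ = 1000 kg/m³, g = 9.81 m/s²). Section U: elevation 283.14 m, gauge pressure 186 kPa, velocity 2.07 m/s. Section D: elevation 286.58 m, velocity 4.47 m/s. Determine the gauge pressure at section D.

P₂ ≈ 144 kPa

Pressure head at U: ψ₁ = P₁/(ρg) = 186×1000 / (1000 × 9.81) = 18.96 m.
Velocity heads: v₁²/2g = 2.07²/19.62 = 0.218 m; v₂²/2g = 4.47²/19.62 = 1.018 m.
Total head H = z₁ + ψ₁ + v₁²/2g = 283.14 + 18.96 + 0.218 = 302.32 m.
ψ₂ = H − z₂ − v₂²/2g = 302.32 − 286.58 − 1.018 = 14.72 m.
P₂ = ρgψ₂ = 1000 × 9.81 × 14.72 ≈ 144 kPa.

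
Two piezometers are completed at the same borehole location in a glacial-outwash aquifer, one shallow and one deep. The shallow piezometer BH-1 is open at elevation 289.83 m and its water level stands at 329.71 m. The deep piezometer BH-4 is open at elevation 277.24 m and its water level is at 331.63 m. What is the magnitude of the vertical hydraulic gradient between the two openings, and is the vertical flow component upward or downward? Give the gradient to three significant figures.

|i_v| ≈ 0.153; vertical flow is upward

Total head at BH-1: h = 329.71 m (water level in the standpipe).
Total head at BH-4: h = 331.63 m.
Δh = h(BH-1) − h(BH-4) = 329.71 − 331.63 = -1.92 m.
Vertical separation Δz = 289.83 − 277.24 = 12.59 m.
|i_v| = |Δh| / Δz = 1.92 / 12.59 = 0.153.
Head is higher in the deep piezometer, so vertical flow is upward (discharge condition).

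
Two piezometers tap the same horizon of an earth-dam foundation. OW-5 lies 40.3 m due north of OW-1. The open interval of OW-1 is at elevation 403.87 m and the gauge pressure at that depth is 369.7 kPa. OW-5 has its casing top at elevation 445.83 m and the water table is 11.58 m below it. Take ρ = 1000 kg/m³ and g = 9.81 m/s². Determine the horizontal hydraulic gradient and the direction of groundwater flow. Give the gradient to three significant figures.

Pressure head at OW-1: ψ = P/(ρg) = 369.7×1000 / (1000 × 9.81) = 37.69 m.
Total head at OW-1: h = z + ψ = 403.87 + 37.69 = 441.56 m.
Total head at OW-5: h = 445.83 − 11.58 = 434.25 m.
Head difference: h(OW-1) − h(OW-5) = 441.56 − 434.25 = 7.31 m.
Hydraulic gradient: i = |Δh| / L = 7.31 / 40.3 = 0.181.
Flow is from higher to lower head: from OW-1 toward OW-5, i.e. toward the north.

i ≈ 0.181; groundwater flows toward the north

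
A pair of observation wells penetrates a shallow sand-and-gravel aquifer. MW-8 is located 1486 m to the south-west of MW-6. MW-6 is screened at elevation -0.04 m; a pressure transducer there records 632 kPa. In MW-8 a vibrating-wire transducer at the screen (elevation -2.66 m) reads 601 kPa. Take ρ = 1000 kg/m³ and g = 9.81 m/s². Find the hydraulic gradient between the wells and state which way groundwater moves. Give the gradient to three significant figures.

Pressure head at MW-6: ψ = P/(ρg) = 632×1000 / (1000 × 9.81) = 64.42 m.
Total head at MW-6: h = z + ψ = -0.04 + 64.42 = 64.38 m.
Pressure head at MW-8: ψ = P/(ρg) = 601×1000 / (1000 × 9.81) = 61.26 m.
Total head at MW-8: h = z + ψ = -2.66 + 61.26 = 58.60 m.
Head difference: h(MW-6) − h(MW-8) = 64.38 − 58.60 = 5.78 m.
Hydraulic gradient: i = |Δh| / L = 5.78 / 1486 = 0.00389.
Flow is from higher to lower head: from MW-6 toward MW-8, i.e. toward the south-west.

i ≈ 0.00389; groundwater flows toward the south-west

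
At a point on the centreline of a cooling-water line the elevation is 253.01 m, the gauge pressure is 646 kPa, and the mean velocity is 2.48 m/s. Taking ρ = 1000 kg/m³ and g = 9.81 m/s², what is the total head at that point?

Pressure head ψ = P/(ρg) = 646×1000 / (1000 × 9.81) = 65.85 m.
Velocity head = v²/(2g) = 2.48² / (2 × 9.81) = 0.313 m.
h = z + ψ + v²/(2g) = 253.01 + 65.85 + 0.313 = 319.17 m.

h ≈ 319.17 m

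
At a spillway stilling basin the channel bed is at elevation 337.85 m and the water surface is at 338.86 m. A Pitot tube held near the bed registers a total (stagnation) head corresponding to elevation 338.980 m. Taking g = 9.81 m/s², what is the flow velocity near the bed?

v ≈ 1.53 m/s

Near the bed, under hydrostatic conditions, the piezometric head (z + ψ) equals the free-surface elevation, 338.86 m.
Velocity head = total − piezometric = 338.980 − 338.86 = 0.120 m.
v = √(2g·h_v) = √(2 × 9.81 × 0.120) = 1.53 m/s.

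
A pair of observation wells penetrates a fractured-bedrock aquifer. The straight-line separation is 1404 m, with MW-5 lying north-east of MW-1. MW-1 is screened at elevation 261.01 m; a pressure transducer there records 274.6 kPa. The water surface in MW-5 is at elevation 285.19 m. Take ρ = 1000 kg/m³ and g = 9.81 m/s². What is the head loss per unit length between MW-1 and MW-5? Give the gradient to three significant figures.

Pressure head at MW-1: ψ = P/(ρg) = 274.6×1000 / (1000 × 9.81) = 27.99 m.
Total head at MW-1: h = z + ψ = 261.01 + 27.99 = 289.00 m.
Total head at MW-5: h = 285.19 m (water level in the piezometer is the total head).
Head difference: h(MW-1) − h(MW-5) = 289.00 − 285.19 = 3.81 m.
Hydraulic gradient: i = |Δh| / L = 3.81 / 1404 = 0.00271.

i ≈ 0.00271 m/m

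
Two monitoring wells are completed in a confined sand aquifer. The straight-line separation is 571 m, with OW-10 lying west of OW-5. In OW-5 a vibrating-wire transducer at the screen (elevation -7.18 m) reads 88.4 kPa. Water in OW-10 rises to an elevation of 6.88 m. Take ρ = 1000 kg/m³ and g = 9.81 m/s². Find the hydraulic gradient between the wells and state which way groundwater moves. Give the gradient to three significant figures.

i ≈ 0.00884; groundwater flows toward the east

Pressure head at OW-5: ψ = P/(ρg) = 88.4×1000 / (1000 × 9.81) = 9.01 m.
Total head at OW-5: h = z + ψ = -7.18 + 9.01 = 1.83 m.
Total head at OW-10: h = 6.88 m (water level in the piezometer is the total head).
Head difference: h(OW-5) − h(OW-10) = 1.83 − 6.88 = -5.05 m.
Hydraulic gradient: i = |Δh| / L = 5.05 / 571 = 0.00884.
Flow is from higher to lower head: from OW-10 toward OW-5, i.e. toward the east.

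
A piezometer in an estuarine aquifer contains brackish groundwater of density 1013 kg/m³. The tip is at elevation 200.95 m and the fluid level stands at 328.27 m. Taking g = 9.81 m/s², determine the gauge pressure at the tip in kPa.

P ≈ 1270 kPa

Pressure head ψ = h − z = 328.27 − 200.95 = 127.32 m.
P = ρgψ = 1013 × 9.81 × 127.32 = 1265246 Pa ≈ 1270 kPa.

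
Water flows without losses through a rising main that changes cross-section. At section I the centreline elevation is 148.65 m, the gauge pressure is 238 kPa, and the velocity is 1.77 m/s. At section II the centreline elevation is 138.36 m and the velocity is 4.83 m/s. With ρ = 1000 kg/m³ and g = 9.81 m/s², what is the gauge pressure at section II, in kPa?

Pressure head at I: ψ₁ = P₁/(ρg) = 238×1000 / (1000 × 9.81) = 24.26 m.
Velocity heads: v₁²/2g = 1.77²/19.62 = 0.160 m; v₂²/2g = 4.83²/19.62 = 1.189 m.
Total head H = z₁ + ψ₁ + v₁²/2g = 148.65 + 24.26 + 0.160 = 173.07 m.
ψ₂ = H − z₂ − v₂²/2g = 173.07 − 138.36 − 1.189 = 33.52 m.
P₂ = ρgψ₂ = 1000 × 9.81 × 33.52 ≈ 329 kPa.

P₂ ≈ 329 kPa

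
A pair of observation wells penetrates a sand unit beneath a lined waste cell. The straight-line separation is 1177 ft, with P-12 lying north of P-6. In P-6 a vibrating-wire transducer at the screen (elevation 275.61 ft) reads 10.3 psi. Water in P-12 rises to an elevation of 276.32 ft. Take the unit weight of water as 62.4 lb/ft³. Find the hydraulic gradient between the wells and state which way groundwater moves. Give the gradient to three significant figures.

Pressure head at P-6: ψ = 144·P/γ = 144 × 10.3 / 62.4 = 23.77 ft.
Total head at P-6: h = z + ψ = 275.61 + 23.77 = 299.38 ft.
Total head at P-12: h = 276.32 ft (water level in the piezometer is the total head).
Head difference: h(P-6) − h(P-12) = 299.38 − 276.32 = 23.06 ft.
Hydraulic gradient: i = |Δh| / L = 23.06 / 1177 = 0.0196.
Flow is from higher to lower head: from P-6 toward P-12, i.e. toward the north.

i ≈ 0.0196; groundwater flows toward the north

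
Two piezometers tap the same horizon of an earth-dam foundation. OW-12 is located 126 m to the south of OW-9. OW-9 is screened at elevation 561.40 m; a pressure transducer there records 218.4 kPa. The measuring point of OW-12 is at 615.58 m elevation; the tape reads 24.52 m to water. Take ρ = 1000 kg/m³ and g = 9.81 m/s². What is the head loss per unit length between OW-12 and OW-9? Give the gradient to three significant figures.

Pressure head at OW-9: ψ = P/(ρg) = 218.4×1000 / (1000 × 9.81) = 22.26 m.
Total head at OW-9: h = z + ψ = 561.40 + 22.26 = 583.66 m.
Total head at OW-12: h = 615.58 − 24.52 = 591.06 m.
Head difference: h(OW-9) − h(OW-12) = 583.66 − 591.06 = -7.40 m.
Hydraulic gradient: i = |Δh| / L = 7.40 / 126 = 0.0587.

i ≈ 0.0587 m/m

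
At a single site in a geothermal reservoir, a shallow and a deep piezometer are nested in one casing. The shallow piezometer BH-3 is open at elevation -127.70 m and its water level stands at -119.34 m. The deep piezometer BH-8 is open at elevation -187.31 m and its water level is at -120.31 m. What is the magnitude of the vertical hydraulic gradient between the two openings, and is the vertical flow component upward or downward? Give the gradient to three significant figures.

Total head at BH-3: h = -119.34 m (water level in the standpipe).
Total head at BH-8: h = -120.31 m.
Δh = h(BH-3) − h(BH-8) = -119.34 − (-120.31) = 0.97 m.
Vertical separation Δz = -127.70 − (-187.31) = 59.61 m.
|i_v| = |Δh| / Δz = 0.97 / 59.61 = 0.0163.
Head is higher in the shallow piezometer, so vertical flow is downward (recharge condition).

|i_v| ≈ 0.0163; vertical flow is downward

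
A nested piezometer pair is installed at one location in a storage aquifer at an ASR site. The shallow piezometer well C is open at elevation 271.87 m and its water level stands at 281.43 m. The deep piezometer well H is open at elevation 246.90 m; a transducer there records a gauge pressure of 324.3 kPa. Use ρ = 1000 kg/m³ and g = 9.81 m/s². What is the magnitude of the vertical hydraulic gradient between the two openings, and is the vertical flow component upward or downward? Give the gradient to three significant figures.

|i_v| ≈ 0.0589; vertical flow is downward

Total head at well C: h = 281.43 m (water level in the standpipe).
Pressure head at well H: ψ = P/(ρg) = 324.3×1000 / (1000 × 9.81) = 33.06 m.
Total head at well H: h = z + ψ = 246.90 + 33.06 = 279.96 m.
Δh = h(well C) − h(well H) = 281.43 − 279.96 = 1.47 m.
Vertical separation Δz = 271.87 − 246.90 = 24.97 m.
|i_v| = |Δh| / Δz = 1.47 / 24.97 = 0.0589.
Head is higher in the shallow piezometer, so vertical flow is downward (recharge condition).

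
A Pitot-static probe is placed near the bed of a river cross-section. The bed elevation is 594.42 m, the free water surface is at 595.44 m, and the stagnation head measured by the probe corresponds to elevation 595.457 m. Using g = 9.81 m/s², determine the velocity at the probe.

Near the bed, under hydrostatic conditions, the piezometric head (z + ψ) equals the free-surface elevation, 595.44 m.
Velocity head = total − piezometric = 595.457 − 595.44 = 0.017 m.
v = √(2g·h_v) = √(2 × 9.81 × 0.017) = 0.578 m/s.

v ≈ 0.578 m/s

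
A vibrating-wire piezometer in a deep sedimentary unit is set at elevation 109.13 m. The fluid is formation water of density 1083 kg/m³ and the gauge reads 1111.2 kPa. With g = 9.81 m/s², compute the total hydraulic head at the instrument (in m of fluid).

ψ = P/(ρg) = 1111.2×1000 / (1083 × 9.81) = 104.59 m.
h = z + ψ = 109.13 + 104.59 = 213.72 m.

h ≈ 213.72 m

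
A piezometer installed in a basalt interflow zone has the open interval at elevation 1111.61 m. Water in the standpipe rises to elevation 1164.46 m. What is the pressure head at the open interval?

Total head h = 1164.46 m (the water-surface elevation in the piezometer).
Pressure head ψ = h − z = 1164.46 − 1111.61 = 52.85 m.

ψ ≈ 52.85 m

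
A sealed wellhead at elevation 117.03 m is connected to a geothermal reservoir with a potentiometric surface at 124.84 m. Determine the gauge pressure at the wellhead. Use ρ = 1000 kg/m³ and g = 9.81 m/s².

P ≈ 76.6 kPa

Head above the cap: Δh = 124.84 − 117.03 = 7.81 m.
P = ρgΔh = 1000 × 9.81 × 7.81 = 76616 Pa ≈ 76.6 kPa.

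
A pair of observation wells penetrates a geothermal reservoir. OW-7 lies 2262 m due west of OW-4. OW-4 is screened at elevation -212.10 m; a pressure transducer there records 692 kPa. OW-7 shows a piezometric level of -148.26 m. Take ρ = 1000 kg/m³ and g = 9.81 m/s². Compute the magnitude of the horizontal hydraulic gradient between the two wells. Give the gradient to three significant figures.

Pressure head at OW-4: ψ = P/(ρg) = 692×1000 / (1000 × 9.81) = 70.54 m.
Total head at OW-4: h = z + ψ = -212.10 + 70.54 = -141.56 m.
Total head at OW-7: h = -148.26 m (water level in the piezometer is the total head).
Head difference: h(OW-4) − h(OW-7) = -141.56 − (-148.26) = 6.70 m.
Hydraulic gradient: i = |Δh| / L = 6.70 / 2262 = 0.00296.

i ≈ 0.00296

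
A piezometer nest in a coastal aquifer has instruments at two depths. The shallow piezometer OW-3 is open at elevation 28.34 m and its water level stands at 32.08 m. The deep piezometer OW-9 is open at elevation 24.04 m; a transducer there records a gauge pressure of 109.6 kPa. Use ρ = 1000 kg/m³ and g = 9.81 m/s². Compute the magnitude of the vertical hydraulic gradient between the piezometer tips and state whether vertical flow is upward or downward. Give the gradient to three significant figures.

|i_v| ≈ 0.728; vertical flow is upward

Total head at OW-3: h = 32.08 m (water level in the standpipe).
Pressure head at OW-9: ψ = P/(ρg) = 109.6×1000 / (1000 × 9.81) = 11.17 m.
Total head at OW-9: h = z + ψ = 24.04 + 11.17 = 35.21 m.
Δh = h(OW-3) − h(OW-9) = 32.08 − 35.21 = -3.13 m.
Vertical separation Δz = 28.34 − 24.04 = 4.30 m.
|i_v| = |Δh| / Δz = 3.13 / 4.30 = 0.728.
Head is higher in the deep piezometer, so vertical flow is upward (discharge condition).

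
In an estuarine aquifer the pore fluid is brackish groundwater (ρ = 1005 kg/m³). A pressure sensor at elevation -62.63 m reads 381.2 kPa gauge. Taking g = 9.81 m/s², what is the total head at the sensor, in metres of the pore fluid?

h ≈ -23.97 m

ψ = P/(ρg) = 381.2×1000 / (1005 × 9.81) = 38.66 m.
h = z + ψ = -62.63 + 38.66 = -23.97 m.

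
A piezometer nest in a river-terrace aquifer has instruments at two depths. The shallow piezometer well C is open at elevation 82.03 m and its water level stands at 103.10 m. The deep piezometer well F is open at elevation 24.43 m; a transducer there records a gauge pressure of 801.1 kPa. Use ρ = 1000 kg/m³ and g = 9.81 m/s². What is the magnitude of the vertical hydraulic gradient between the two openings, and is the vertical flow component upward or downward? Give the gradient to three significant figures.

|i_v| ≈ 0.0519; vertical flow is upward

Total head at well C: h = 103.10 m (water level in the standpipe).
Pressure head at well F: ψ = P/(ρg) = 801.1×1000 / (1000 × 9.81) = 81.66 m.
Total head at well F: h = z + ψ = 24.43 + 81.66 = 106.09 m.
Δh = h(well C) − h(well F) = 103.10 − 106.09 = -2.99 m.
Vertical separation Δz = 82.03 − 24.43 = 57.60 m.
|i_v| = |Δh| / Δz = 2.99 / 57.60 = 0.0519.
Head is higher in the deep piezometer, so vertical flow is upward (discharge condition).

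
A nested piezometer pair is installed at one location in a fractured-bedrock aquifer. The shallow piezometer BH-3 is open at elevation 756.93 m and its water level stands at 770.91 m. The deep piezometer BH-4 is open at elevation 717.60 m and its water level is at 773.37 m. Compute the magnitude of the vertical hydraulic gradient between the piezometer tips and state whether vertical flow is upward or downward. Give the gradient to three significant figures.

|i_v| ≈ 0.0625; vertical flow is upward

Total head at BH-3: h = 770.91 m (water level in the standpipe).
Total head at BH-4: h = 773.37 m.
Δh = h(BH-3) − h(BH-4) = 770.91 − 773.37 = -2.46 m.
Vertical separation Δz = 756.93 − 717.60 = 39.33 m.
|i_v| = |Δh| / Δz = 2.46 / 39.33 = 0.0625.
Head is higher in the deep piezometer, so vertical flow is upward (discharge condition).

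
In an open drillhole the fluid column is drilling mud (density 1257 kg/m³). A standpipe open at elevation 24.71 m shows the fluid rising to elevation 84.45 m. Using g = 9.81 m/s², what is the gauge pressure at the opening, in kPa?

Pressure head ψ = h − z = 84.45 − 24.71 = 59.74 m.
P = ρgψ = 1257 × 9.81 × 59.74 = 736664 Pa ≈ 737 kPa.

P ≈ 737 kPa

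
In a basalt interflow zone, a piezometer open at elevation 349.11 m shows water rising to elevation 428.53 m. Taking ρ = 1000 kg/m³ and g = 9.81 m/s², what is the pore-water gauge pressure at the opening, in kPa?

P ≈ 779 kPa

Pressure head ψ = h − z = 428.53 − 349.11 = 79.42 m.
P = ρgψ = 1000 × 9.81 × 79.42 = 779110 Pa ≈ 779 kPa.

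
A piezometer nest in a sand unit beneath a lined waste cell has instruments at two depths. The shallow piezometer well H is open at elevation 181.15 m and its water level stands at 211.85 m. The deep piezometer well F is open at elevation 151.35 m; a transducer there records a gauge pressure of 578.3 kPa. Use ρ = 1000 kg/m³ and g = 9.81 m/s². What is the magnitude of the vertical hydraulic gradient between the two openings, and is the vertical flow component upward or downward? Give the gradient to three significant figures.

|i_v| ≈ 0.0520; vertical flow is downward

Total head at well H: h = 211.85 m (water level in the standpipe).
Pressure head at well F: ψ = P/(ρg) = 578.3×1000 / (1000 × 9.81) = 58.95 m.
Total head at well F: h = z + ψ = 151.35 + 58.95 = 210.30 m.
Δh = h(well H) − h(well F) = 211.85 − 210.30 = 1.55 m.
Vertical separation Δz = 181.15 − 151.35 = 29.80 m.
|i_v| = |Δh| / Δz = 1.55 / 29.80 = 0.0520.
Head is higher in the shallow piezometer, so vertical flow is downward (recharge condition).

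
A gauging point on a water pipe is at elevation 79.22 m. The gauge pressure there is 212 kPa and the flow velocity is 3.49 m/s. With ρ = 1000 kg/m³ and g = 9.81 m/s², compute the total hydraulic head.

Pressure head ψ = P/(ρg) = 212×1000 / (1000 × 9.81) = 21.61 m.
Velocity head = v²/(2g) = 3.49² / (2 × 9.81) = 0.621 m.
h = z + ψ + v²/(2g) = 79.22 + 21.61 + 0.621 = 101.45 m.

h ≈ 101.45 m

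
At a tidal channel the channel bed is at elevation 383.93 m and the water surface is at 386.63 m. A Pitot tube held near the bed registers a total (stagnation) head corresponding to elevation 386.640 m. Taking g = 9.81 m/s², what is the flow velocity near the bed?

Near the bed, under hydrostatic conditions, the piezometric head (z + ψ) equals the free-surface elevation, 386.63 m.
Velocity head = total − piezometric = 386.640 − 386.63 = 0.010 m.
v = √(2g·h_v) = √(2 × 9.81 × 0.010) = 0.443 m/s.

v ≈ 0.443 m/s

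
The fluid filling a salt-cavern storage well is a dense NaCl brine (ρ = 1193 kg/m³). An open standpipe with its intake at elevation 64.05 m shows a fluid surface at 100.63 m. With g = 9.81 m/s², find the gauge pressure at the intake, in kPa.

Pressure head ψ = h − z = 100.63 − 64.05 = 36.58 m.
P = ρgψ = 1193 × 9.81 × 36.58 = 428108 Pa ≈ 428 kPa.

P ≈ 428 kPa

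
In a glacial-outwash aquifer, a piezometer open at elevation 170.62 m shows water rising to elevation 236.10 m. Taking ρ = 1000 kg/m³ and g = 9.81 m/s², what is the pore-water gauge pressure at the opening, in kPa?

Pressure head ψ = h − z = 236.10 − 170.62 = 65.48 m.
P = ρgψ = 1000 × 9.81 × 65.48 = 642359 Pa ≈ 642 kPa.

P ≈ 642 kPa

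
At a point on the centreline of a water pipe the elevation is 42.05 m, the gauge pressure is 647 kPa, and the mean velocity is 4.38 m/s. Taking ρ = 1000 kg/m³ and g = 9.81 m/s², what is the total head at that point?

h ≈ 108.98 m

Pressure head ψ = P/(ρg) = 647×1000 / (1000 × 9.81) = 65.95 m.
Velocity head = v²/(2g) = 4.38² / (2 × 9.81) = 0.978 m.
h = z + ψ + v²/(2g) = 42.05 + 65.95 + 0.978 = 108.98 m.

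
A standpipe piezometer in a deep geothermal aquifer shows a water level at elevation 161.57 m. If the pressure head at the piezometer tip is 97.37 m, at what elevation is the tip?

z = h − ψ = 161.57 − 97.37 = 64.20 m.

z ≈ 64.20 m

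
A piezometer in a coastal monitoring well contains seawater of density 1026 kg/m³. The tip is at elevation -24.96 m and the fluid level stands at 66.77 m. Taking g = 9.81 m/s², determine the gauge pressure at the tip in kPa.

Pressure head ψ = h − z = 66.77 − (-24.96) = 91.73 m.
P = ρgψ = 1026 × 9.81 × 91.73 = 923268 Pa ≈ 923 kPa.

P ≈ 923 kPa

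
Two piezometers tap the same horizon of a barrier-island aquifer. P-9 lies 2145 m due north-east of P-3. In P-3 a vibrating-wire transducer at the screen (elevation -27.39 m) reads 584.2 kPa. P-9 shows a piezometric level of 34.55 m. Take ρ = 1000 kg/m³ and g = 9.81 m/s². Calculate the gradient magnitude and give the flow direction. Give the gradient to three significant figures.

i ≈ 0.00111; groundwater flows toward the south-west

Pressure head at P-3: ψ = P/(ρg) = 584.2×1000 / (1000 × 9.81) = 59.55 m.
Total head at P-3: h = z + ψ = -27.39 + 59.55 = 32.16 m.
Total head at P-9: h = 34.55 m (water level in the piezometer is the total head).
Head difference: h(P-3) − h(P-9) = 32.16 − 34.55 = -2.39 m.
Hydraulic gradient: i = |Δh| / L = 2.39 / 2145 = 0.00111.
Flow is from higher to lower head: from P-9 toward P-3, i.e. toward the south-west.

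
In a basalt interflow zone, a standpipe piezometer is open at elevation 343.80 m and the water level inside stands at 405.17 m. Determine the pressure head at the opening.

Total head h = 405.17 m (the water-surface elevation in the piezometer).
Pressure head ψ = h − z = 405.17 − 343.80 = 61.37 m.

ψ ≈ 61.37 m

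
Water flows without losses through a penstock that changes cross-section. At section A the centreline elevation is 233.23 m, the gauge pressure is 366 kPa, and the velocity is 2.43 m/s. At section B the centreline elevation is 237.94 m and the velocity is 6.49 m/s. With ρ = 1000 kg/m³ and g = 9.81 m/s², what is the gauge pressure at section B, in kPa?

P₂ ≈ 302 kPa

Pressure head at A: ψ₁ = P₁/(ρg) = 366×1000 / (1000 × 9.81) = 37.31 m.
Velocity heads: v₁²/2g = 2.43²/19.62 = 0.301 m; v₂²/2g = 6.49²/19.62 = 2.147 m.
Total head H = z₁ + ψ₁ + v₁²/2g = 233.23 + 37.31 + 0.301 = 270.84 m.
ψ₂ = H − z₂ − v₂²/2g = 270.84 − 237.94 − 2.147 = 30.75 m.
P₂ = ρgψ₂ = 1000 × 9.81 × 30.75 ≈ 302 kPa.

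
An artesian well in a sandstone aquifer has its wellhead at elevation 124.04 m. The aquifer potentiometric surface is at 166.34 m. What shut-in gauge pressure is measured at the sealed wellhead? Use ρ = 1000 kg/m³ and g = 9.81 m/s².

P ≈ 415 kPa

Head above the cap: Δh = 166.34 − 124.04 = 42.30 m.
P = ρgΔh = 1000 × 9.81 × 42.30 = 414963 Pa ≈ 415 kPa.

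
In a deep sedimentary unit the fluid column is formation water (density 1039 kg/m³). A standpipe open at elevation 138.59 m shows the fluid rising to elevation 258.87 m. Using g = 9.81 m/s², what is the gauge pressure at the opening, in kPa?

Pressure head ψ = h − z = 258.87 − 138.59 = 120.28 m.
P = ρgψ = 1039 × 9.81 × 120.28 = 1225965 Pa ≈ 1230 kPa.

P ≈ 1230 kPa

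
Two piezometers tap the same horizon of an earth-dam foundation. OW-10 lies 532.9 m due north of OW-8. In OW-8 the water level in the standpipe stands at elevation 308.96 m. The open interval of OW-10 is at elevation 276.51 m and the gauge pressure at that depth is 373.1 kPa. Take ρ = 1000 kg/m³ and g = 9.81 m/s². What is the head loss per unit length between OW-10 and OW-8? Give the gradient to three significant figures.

Total head at OW-8: h = 308.96 m (water level in the piezometer is the total head).
Pressure head at OW-10: ψ = P/(ρg) = 373.1×1000 / (1000 × 9.81) = 38.03 m.
Total head at OW-10: h = z + ψ = 276.51 + 38.03 = 314.54 m.
Head difference: h(OW-8) − h(OW-10) = 308.96 − 314.54 = -5.58 m.
Hydraulic gradient: i = |Δh| / L = 5.58 / 532.9 = 0.0105.

i ≈ 0.0105 m/m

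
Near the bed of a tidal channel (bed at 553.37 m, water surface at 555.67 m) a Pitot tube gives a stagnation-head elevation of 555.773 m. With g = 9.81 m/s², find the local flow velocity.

v ≈ 1.42 m/s

Near the bed, under hydrostatic conditions, the piezometric head (z + ψ) equals the free-surface elevation, 555.67 m.
Velocity head = total − piezometric = 555.773 − 555.67 = 0.103 m.
v = √(2g·h_v) = √(2 × 9.81 × 0.103) = 1.42 m/s.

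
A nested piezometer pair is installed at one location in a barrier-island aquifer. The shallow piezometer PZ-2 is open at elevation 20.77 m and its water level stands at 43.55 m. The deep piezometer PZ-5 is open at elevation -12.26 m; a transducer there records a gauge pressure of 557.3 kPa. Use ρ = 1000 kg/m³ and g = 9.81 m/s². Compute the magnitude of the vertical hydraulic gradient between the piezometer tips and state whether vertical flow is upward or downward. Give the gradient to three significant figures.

|i_v| ≈ 0.0303; vertical flow is upward

Total head at PZ-2: h = 43.55 m (water level in the standpipe).
Pressure head at PZ-5: ψ = P/(ρg) = 557.3×1000 / (1000 × 9.81) = 56.81 m.
Total head at PZ-5: h = z + ψ = -12.26 + 56.81 = 44.55 m.
Δh = h(PZ-2) − h(PZ-5) = 43.55 − 44.55 = -1.00 m.
Vertical separation Δz = 20.77 − (-12.26) = 33.03 m.
|i_v| = |Δh| / Δz = 1.00 / 33.03 = 0.0303.
Head is higher in the deep piezometer, so vertical flow is upward (discharge condition).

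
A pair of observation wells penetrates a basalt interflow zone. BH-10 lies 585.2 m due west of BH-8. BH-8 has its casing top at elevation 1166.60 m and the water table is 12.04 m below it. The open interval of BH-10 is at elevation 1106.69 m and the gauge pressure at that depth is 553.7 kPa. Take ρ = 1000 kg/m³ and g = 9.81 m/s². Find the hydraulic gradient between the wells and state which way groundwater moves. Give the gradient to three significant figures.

i ≈ 0.0146; groundwater flows toward the east

Total head at BH-8: h = 1166.60 − 12.04 = 1154.56 m.
Pressure head at BH-10: ψ = P/(ρg) = 553.7×1000 / (1000 × 9.81) = 56.44 m.
Total head at BH-10: h = z + ψ = 1106.69 + 56.44 = 1163.13 m.
Head difference: h(BH-8) − h(BH-10) = 1154.56 − 1163.13 = -8.57 m.
Hydraulic gradient: i = |Δh| / L = 8.57 / 585.2 = 0.0146.
Flow is from higher to lower head: from BH-10 toward BH-8, i.e. toward the east.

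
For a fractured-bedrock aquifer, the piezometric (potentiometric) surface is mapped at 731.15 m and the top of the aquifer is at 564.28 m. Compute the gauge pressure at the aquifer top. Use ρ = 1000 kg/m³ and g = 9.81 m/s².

Pressure head at the aquifer top: ψ = h − z = 731.15 − 564.28 = 166.87 m.
P = ρgψ = 1000 × 9.81 × 166.87 = 1636995 Pa ≈ 1640 kPa.

P ≈ 1640 kPa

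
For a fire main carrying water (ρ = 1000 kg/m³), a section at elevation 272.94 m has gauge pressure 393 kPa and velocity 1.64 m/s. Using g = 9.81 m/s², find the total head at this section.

h ≈ 313.14 m

Pressure head ψ = P/(ρg) = 393×1000 / (1000 × 9.81) = 40.06 m.
Velocity head = v²/(2g) = 1.64² / (2 × 9.81) = 0.137 m.
h = z + ψ + v²/(2g) = 272.94 + 40.06 + 0.137 = 313.14 m.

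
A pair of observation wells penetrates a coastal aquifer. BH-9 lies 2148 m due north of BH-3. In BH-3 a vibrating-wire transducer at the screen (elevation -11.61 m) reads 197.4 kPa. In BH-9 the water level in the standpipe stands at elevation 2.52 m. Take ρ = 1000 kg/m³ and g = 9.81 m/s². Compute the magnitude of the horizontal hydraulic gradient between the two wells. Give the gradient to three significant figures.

i ≈ 0.00279

Pressure head at BH-3: ψ = P/(ρg) = 197.4×1000 / (1000 × 9.81) = 20.12 m.
Total head at BH-3: h = z + ψ = -11.61 + 20.12 = 8.51 m.
Total head at BH-9: h = 2.52 m (water level in the piezometer is the total head).
Head difference: h(BH-3) − h(BH-9) = 8.51 − 2.52 = 5.99 m.
Hydraulic gradient: i = |Δh| / L = 5.99 / 2148 = 0.00279.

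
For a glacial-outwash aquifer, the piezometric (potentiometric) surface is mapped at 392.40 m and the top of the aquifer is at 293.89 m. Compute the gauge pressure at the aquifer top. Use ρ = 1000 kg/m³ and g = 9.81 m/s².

Pressure head at the aquifer top: ψ = h − z = 392.40 − 293.89 = 98.51 m.
P = ρgψ = 1000 × 9.81 × 98.51 = 966383 Pa ≈ 966 kPa.

P ≈ 966 kPa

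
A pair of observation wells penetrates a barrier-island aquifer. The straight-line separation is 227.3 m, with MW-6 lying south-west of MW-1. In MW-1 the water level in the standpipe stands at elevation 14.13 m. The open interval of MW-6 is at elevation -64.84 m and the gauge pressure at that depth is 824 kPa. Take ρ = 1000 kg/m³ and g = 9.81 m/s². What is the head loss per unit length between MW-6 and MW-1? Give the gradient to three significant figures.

Total head at MW-1: h = 14.13 m (water level in the piezometer is the total head).
Pressure head at MW-6: ψ = P/(ρg) = 824×1000 / (1000 × 9.81) = 84.00 m.
Total head at MW-6: h = z + ψ = -64.84 + 84.00 = 19.16 m.
Head difference: h(MW-1) − h(MW-6) = 14.13 − 19.16 = -5.03 m.
Hydraulic gradient: i = |Δh| / L = 5.03 / 227.3 = 0.0221.

i ≈ 0.0221 m/m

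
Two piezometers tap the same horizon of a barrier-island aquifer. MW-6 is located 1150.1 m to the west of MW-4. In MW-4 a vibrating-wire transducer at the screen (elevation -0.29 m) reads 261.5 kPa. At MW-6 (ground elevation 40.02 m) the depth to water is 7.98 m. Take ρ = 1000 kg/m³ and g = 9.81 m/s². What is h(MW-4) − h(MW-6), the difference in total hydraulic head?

Δh ≈ -5.67 m

Pressure head at MW-4: ψ = P/(ρg) = 261.5×1000 / (1000 × 9.81) = 26.66 m.
Total head at MW-4: h = z + ψ = -0.29 + 26.66 = 26.37 m.
Total head at MW-6: h = 40.02 − 7.98 = 32.04 m.
Head difference: h(MW-4) − h(MW-6) = 26.37 − 32.04 = -5.67 m.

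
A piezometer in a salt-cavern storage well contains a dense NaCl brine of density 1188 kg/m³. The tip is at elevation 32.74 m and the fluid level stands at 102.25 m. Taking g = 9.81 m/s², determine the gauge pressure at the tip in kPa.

Pressure head ψ = h − z = 102.25 − 32.74 = 69.51 m.
P = ρgψ = 1188 × 9.81 × 69.51 = 810089 Pa ≈ 810 kPa.

P ≈ 810 kPa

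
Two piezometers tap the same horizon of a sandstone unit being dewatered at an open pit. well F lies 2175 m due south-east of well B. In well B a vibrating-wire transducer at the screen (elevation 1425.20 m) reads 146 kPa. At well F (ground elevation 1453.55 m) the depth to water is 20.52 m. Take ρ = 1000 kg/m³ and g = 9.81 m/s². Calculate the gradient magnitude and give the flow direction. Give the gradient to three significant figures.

Pressure head at well B: ψ = P/(ρg) = 146×1000 / (1000 × 9.81) = 14.88 m.
Total head at well B: h = z + ψ = 1425.20 + 14.88 = 1440.08 m.
Total head at well F: h = 1453.55 − 20.52 = 1433.03 m.
Head difference: h(well B) − h(well F) = 1440.08 − 1433.03 = 7.05 m.
Hydraulic gradient: i = |Δh| / L = 7.05 / 2175 = 0.00324.
Flow is from higher to lower head: from well B toward well F, i.e. toward the south-east.

i ≈ 0.00324; groundwater flows toward the south-east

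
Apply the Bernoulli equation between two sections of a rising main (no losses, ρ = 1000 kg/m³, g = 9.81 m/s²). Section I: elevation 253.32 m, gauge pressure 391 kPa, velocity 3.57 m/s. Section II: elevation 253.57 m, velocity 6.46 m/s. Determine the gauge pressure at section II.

Pressure head at I: ψ₁ = P₁/(ρg) = 391×1000 / (1000 × 9.81) = 39.86 m.
Velocity heads: v₁²/2g = 3.57²/19.62 = 0.650 m; v₂²/2g = 6.46²/19.62 = 2.127 m.
Total head H = z₁ + ψ₁ + v₁²/2g = 253.32 + 39.86 + 0.650 = 293.83 m.
ψ₂ = H − z₂ − v₂²/2g = 293.83 − 253.57 − 2.127 = 38.13 m.
P₂ = ρgψ₂ = 1000 × 9.81 × 38.13 ≈ 374 kPa.

P₂ ≈ 374 kPa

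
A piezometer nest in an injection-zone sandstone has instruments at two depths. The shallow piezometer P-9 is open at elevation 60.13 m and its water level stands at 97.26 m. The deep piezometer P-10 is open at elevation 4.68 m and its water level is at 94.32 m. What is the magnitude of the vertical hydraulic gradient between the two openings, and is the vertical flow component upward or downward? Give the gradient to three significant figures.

|i_v| ≈ 0.0530; vertical flow is downward

Total head at P-9: h = 97.26 m (water level in the standpipe).
Total head at P-10: h = 94.32 m.
Δh = h(P-9) − h(P-10) = 97.26 − 94.32 = 2.94 m.
Vertical separation Δz = 60.13 − 4.68 = 55.45 m.
|i_v| = |Δh| / Δz = 2.94 / 55.45 = 0.0530.
Head is higher in the shallow piezometer, so vertical flow is downward (recharge condition).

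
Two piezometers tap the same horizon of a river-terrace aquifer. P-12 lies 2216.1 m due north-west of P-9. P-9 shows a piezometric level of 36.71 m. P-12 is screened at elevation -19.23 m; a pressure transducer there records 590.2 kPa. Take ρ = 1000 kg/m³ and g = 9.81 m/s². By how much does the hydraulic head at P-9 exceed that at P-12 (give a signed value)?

Total head at P-9: h = 36.71 m (water level in the piezometer is the total head).
Pressure head at P-12: ψ = P/(ρg) = 590.2×1000 / (1000 × 9.81) = 60.16 m.
Total head at P-12: h = z + ψ = -19.23 + 60.16 = 40.93 m.
Head difference: h(P-9) − h(P-12) = 36.71 − 40.93 = -4.22 m.

Δh ≈ -4.22 m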